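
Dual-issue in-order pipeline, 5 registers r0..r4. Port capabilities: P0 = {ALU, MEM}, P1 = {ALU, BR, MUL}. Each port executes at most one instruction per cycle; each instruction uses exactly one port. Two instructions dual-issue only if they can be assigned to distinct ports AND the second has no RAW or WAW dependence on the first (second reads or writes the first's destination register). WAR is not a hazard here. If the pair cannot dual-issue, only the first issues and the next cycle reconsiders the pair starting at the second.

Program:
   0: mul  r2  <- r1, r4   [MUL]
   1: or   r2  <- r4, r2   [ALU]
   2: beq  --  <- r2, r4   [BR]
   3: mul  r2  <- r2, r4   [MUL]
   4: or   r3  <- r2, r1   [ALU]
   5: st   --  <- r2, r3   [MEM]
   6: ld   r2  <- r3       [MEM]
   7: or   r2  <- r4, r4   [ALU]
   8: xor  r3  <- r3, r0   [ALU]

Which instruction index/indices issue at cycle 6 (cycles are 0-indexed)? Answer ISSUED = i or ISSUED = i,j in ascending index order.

ISSUED = 6

t=0 i0:mul.MUL ; RAW+WAW r2
t=1 i1:or.ALU ; RAW r2
t=2 i2:beq.BR ; no-port BR/MUL
t=3 i3:mul.MUL ; RAW r2
t=4 i4:or.ALU ; RAW r3
t=5 i5:st.MEM ; no-port MEM/MEM
t=6 i6:ld.MEM ; WAW r2
t=7 i7/i8:or.ALU+xor.ALU ; dual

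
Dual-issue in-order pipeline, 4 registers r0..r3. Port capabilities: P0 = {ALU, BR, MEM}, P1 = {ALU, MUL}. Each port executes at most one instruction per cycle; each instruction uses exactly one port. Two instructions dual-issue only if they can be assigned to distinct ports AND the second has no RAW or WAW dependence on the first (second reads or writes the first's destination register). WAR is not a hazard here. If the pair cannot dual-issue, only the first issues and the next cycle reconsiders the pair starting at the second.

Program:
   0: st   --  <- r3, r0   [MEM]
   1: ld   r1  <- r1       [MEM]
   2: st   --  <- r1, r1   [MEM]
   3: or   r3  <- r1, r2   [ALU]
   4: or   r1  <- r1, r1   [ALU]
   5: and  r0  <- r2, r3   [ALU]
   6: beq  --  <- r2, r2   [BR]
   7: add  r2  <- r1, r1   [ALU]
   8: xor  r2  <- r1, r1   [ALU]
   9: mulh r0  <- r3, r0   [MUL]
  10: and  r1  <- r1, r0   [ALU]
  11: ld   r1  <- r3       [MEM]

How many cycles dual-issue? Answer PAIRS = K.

PAIRS = 4

[0] i0  st  -- no-port MEM/MEM
[1] i1  ld  -- no-port MEM/MEM
[2] i2/i3  st/or  -- pair
[3] i4/i5  or/and  -- pair
[4] i6/i7  beq/add  -- pair
[5] i8/i9  xor/mulh  -- pair
[6] i10  and  -- WAW r1
[7] i11  ld  -- tail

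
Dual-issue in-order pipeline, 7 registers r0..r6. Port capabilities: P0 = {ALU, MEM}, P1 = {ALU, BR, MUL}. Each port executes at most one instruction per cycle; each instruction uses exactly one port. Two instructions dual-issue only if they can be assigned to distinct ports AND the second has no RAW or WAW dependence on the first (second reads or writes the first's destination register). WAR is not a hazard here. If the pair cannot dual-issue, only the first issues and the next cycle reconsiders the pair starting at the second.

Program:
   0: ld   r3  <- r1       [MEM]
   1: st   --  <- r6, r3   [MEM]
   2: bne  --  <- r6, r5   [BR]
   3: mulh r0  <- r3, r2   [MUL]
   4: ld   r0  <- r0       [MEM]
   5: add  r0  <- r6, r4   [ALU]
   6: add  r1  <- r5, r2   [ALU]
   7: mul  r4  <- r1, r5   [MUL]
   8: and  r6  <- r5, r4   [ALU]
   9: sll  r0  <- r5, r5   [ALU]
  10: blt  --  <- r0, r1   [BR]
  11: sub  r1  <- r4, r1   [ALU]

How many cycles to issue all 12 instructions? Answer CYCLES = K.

c0: i0 ld.MEM  no-port MEM/MEM
c1: i1+i2 st.MEM/bne.BR  2-wide
c2: i3 mulh.MUL  RAW+WAW r0
c3: i4 ld.MEM  WAW r0
c4: i5+i6 add.ALU/add.ALU  2-wide
c5: i7 mul.MUL  RAW r4
c6: i8+i9 and.ALU/sll.ALU  2-wide
c7: i10+i11 blt.BR/sub.ALU  2-wide

CYCLES = 8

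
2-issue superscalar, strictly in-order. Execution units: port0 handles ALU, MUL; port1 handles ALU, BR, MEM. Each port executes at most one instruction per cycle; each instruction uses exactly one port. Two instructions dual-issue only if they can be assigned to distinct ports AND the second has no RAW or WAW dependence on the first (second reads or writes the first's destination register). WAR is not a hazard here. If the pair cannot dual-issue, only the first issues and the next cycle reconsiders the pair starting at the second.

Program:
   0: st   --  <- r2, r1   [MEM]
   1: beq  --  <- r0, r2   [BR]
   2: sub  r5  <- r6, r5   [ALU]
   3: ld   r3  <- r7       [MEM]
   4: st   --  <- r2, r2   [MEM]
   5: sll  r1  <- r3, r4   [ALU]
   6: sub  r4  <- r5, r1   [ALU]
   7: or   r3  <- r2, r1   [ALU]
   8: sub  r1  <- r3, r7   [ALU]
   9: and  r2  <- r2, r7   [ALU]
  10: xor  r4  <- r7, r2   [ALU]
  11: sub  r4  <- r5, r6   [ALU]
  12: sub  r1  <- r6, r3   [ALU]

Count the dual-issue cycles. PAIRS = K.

PAIRS = 5

0. st.MEM @i0  | no-port MEM/BR
1. beq.BR sub.ALU @i1+i2  | 2-wide
2. ld.MEM @i3  | no-port MEM/MEM
3. st.MEM sll.ALU @i4+i5  | 2-wide
4. sub.ALU or.ALU @i6+i7  | 2-wide
5. sub.ALU and.ALU @i8+i9  | 2-wide
6. xor.ALU @i10  | WAW r4
7. sub.ALU sub.ALU @i11+i12  | 2-wide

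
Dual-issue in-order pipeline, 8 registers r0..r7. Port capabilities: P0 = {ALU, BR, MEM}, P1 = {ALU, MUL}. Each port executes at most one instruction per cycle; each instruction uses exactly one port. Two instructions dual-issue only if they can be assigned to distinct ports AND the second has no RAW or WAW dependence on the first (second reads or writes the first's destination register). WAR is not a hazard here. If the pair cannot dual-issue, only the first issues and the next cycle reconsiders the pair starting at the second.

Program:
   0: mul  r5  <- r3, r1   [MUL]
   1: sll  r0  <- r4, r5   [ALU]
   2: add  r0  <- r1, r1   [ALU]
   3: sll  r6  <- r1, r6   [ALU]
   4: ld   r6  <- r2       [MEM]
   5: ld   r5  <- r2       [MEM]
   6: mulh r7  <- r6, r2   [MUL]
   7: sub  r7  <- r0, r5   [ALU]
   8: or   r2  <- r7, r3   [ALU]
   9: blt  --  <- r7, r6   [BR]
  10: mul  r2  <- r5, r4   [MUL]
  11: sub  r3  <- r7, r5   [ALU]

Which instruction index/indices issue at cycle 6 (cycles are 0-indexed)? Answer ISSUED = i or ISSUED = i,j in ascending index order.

c0: i0 mul.MUL  RAW r5
c1: i1 sll.ALU  WAW r0
c2: i2/i3 add.ALU/sll.ALU  dual
c3: i4 ld.MEM  no-port MEM/MEM
c4: i5/i6 ld.MEM/mulh.MUL  dual
c5: i7 sub.ALU  RAW r7
c6: i8/i9 or.ALU/blt.BR  dual
c7: i10/i11 mul.MUL/sub.ALU  dual

ISSUED = 8,9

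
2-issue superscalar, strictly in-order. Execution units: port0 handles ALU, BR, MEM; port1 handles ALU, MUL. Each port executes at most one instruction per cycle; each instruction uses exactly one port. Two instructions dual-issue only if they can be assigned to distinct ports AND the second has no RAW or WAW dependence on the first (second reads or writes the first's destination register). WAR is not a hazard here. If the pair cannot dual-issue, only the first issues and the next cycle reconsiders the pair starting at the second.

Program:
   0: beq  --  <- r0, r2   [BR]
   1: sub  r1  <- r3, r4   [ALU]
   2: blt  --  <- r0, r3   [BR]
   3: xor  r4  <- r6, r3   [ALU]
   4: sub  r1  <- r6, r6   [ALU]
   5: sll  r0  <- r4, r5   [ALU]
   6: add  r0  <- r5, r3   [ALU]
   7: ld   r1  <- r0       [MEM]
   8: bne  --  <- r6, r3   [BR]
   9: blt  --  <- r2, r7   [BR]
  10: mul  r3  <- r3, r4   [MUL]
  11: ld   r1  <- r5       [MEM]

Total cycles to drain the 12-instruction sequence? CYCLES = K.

CYCLES = 8

[0] i0&i1  beq.BR;sub.ALU  -- pair
[1] i2&i3  blt.BR;xor.ALU  -- pair
[2] i4&i5  sub.ALU;sll.ALU  -- pair
[3] i6  add.ALU  -- RAW r0
[4] i7  ld.MEM  -- no-port MEM/BR
[5] i8  bne.BR  -- no-port BR/BR
[6] i9&i10  blt.BR;mul.MUL  -- pair
[7] i11  ld.MEM  -- tail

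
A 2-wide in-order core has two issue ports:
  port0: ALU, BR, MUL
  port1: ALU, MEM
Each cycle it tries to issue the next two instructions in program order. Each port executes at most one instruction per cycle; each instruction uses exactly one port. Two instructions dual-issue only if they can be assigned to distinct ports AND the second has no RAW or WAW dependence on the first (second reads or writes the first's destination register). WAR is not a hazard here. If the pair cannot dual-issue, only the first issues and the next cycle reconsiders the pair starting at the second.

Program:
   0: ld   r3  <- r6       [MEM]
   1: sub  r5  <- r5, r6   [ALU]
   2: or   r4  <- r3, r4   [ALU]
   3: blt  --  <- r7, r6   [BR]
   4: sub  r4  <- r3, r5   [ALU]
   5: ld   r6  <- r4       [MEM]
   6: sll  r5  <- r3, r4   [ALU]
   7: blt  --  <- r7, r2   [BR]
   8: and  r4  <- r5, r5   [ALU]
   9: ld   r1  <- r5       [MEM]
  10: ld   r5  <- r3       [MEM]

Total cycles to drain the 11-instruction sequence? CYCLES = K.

  cy0 -> i0/i1 (ld;sub) dual
  cy1 -> i2/i3 (or;blt) dual
  cy2 -> i4 (sub) RAW r4
  cy3 -> i5/i6 (ld;sll) dual
  cy4 -> i7/i8 (blt;and) dual
  cy5 -> i9 (ld) no-port MEM/MEM
  cy6 -> i10 (ld) tail

CYCLES = 7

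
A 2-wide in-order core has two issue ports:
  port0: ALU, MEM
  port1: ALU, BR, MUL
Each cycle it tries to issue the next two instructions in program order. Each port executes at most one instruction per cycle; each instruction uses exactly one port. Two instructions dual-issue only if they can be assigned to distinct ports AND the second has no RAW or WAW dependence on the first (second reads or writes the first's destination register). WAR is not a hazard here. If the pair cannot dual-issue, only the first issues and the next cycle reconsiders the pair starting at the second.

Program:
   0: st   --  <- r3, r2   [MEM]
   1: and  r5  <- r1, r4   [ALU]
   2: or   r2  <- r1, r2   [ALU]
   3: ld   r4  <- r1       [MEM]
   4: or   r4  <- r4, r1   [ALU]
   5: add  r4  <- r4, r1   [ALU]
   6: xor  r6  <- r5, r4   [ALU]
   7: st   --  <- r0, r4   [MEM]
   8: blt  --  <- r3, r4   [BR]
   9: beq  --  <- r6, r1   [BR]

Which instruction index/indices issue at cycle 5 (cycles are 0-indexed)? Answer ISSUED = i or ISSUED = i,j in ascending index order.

[0] i0+i1  st;and  -- pair
[1] i2+i3  or;ld  -- pair
[2] i4  or  -- RAW+WAW r4
[3] i5  add  -- RAW r4
[4] i6+i7  xor;st  -- pair
[5] i8  blt  -- no-port BR/BR
[6] i9  beq  -- tail

ISSUED = 8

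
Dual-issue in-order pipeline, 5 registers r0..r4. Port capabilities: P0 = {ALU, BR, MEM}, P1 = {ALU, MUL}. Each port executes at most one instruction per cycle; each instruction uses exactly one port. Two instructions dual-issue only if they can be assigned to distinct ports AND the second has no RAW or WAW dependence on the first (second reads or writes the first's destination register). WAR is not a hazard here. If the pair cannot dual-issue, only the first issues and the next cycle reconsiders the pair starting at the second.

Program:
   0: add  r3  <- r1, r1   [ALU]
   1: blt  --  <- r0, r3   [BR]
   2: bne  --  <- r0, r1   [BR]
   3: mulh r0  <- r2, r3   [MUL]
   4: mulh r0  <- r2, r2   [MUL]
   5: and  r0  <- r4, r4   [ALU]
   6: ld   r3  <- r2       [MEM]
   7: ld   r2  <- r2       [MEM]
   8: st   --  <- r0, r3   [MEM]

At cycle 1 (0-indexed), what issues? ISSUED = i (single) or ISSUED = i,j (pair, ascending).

c0: i0 add  RAW r3
c1: i1 blt  no-port BR/BR
c2: i2+i3 bne+mulh  pair
c3: i4 mulh  WAW r0
c4: i5+i6 and+ld  pair
c5: i7 ld  no-port MEM/MEM
c6: i8 st  tail

ISSUED = 1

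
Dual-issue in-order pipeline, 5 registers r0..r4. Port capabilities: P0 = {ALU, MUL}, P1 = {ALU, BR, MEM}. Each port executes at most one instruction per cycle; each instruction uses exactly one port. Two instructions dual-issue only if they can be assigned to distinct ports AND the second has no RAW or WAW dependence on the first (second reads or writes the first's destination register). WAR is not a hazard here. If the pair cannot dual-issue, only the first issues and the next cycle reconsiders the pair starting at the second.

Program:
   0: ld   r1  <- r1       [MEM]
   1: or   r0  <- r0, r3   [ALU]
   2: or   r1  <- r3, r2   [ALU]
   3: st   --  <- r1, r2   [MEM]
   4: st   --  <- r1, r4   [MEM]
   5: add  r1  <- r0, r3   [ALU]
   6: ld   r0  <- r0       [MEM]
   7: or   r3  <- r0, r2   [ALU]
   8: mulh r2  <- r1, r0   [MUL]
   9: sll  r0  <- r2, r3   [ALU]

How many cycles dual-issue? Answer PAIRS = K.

[0] i0&i1  ld+or  -- 2-wide
[1] i2  or  -- RAW r1
[2] i3  st  -- no-port MEM/MEM
[3] i4&i5  st+add  -- 2-wide
[4] i6  ld  -- RAW r0
[5] i7&i8  or+mulh  -- 2-wide
[6] i9  sll  -- tail

PAIRS = 3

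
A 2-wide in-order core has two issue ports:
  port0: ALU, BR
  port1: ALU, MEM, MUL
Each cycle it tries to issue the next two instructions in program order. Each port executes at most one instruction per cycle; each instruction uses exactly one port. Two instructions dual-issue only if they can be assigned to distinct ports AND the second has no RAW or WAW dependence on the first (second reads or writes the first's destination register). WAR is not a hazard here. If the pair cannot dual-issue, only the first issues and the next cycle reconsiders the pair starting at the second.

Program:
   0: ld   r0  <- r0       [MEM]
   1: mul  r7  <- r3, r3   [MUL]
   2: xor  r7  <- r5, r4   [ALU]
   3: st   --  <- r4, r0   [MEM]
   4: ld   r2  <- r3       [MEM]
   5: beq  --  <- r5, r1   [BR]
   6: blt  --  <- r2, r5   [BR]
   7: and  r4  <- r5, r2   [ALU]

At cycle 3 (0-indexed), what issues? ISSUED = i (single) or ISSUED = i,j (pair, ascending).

ISSUED = 4,5

0. ld @i0  | no-port MEM/MUL
1. mul @i1  | WAW r7
2. xor;st @i2+i3  | dual
3. ld;beq @i4+i5  | dual
4. blt;and @i6+i7  | dual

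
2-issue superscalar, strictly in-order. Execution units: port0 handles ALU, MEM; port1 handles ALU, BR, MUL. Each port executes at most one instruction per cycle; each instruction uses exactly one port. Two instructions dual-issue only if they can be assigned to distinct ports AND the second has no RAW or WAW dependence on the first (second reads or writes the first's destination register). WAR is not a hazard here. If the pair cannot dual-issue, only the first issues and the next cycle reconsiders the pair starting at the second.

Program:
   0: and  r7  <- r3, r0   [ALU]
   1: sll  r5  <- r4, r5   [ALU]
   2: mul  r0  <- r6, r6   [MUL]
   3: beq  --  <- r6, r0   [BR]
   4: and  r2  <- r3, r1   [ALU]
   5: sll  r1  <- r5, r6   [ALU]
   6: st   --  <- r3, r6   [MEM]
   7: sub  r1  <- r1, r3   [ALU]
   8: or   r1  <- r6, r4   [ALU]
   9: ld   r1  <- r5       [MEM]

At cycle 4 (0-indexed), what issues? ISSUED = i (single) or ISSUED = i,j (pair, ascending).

c0: i0&i1 and.ALU;sll.ALU  pair
c1: i2 mul.MUL  no-port MUL/BR
c2: i3&i4 beq.BR;and.ALU  pair
c3: i5&i6 sll.ALU;st.MEM  pair
c4: i7 sub.ALU  WAW r1
c5: i8 or.ALU  WAW r1
c6: i9 ld.MEM  tail

ISSUED = 7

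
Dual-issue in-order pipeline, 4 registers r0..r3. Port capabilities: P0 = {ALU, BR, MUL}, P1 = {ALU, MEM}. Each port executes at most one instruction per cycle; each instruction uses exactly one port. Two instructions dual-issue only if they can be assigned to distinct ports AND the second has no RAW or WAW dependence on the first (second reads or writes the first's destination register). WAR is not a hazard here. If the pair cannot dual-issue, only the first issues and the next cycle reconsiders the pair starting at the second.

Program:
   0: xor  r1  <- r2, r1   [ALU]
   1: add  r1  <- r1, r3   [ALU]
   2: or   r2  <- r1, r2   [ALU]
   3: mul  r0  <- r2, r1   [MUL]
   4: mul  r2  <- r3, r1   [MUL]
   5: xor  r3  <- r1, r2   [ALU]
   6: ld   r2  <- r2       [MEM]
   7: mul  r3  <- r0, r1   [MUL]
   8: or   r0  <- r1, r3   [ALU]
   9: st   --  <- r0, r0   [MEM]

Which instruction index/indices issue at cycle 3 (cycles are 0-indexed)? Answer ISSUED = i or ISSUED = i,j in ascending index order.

ISSUED = 3

  cy0 -> i0 (xor) RAW+WAW r1
  cy1 -> i1 (add) RAW r1
  cy2 -> i2 (or) RAW r2
  cy3 -> i3 (mul) no-port MUL/MUL
  cy4 -> i4 (mul) RAW r2
  cy5 -> i5&i6 (xor+ld) 2-wide
  cy6 -> i7 (mul) RAW r3
  cy7 -> i8 (or) RAW r0
  cy8 -> i9 (st) tail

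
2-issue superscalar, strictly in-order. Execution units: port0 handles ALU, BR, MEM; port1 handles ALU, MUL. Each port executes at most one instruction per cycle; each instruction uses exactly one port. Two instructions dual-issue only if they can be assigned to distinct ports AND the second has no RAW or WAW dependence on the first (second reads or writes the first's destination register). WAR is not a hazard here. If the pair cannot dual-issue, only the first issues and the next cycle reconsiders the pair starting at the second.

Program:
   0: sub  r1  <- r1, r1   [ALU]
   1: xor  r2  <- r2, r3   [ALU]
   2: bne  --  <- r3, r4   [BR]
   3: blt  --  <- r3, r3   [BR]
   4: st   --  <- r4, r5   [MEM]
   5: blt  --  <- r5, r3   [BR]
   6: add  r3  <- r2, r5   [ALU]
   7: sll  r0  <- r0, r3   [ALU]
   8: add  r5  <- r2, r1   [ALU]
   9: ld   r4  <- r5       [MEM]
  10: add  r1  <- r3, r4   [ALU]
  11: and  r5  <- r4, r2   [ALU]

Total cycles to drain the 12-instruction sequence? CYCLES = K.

#0 head=0: sub+xor i0/i1 pair
#1 head=2: bne i2 no-port BR/BR
#2 head=3: blt i3 no-port BR/MEM
#3 head=4: st i4 no-port MEM/BR
#4 head=5: blt+add i5/i6 pair
#5 head=7: sll+add i7/i8 pair
#6 head=9: ld i9 RAW r4
#7 head=10: add+and i10/i11 pair

CYCLES = 8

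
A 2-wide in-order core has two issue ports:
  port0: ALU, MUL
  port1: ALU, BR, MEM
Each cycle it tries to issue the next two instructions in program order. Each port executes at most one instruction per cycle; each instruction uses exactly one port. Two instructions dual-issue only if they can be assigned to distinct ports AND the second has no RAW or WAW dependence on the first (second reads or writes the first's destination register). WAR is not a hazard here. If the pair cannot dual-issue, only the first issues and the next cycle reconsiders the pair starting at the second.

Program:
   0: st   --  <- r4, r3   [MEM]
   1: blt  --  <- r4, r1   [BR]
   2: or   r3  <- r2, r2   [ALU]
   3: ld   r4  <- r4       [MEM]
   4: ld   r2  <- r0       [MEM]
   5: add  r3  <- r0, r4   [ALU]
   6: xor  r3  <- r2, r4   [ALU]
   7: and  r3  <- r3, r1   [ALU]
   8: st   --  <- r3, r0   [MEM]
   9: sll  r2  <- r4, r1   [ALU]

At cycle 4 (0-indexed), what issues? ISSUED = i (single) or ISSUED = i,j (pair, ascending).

t=0 i0:st ; no-port MEM/BR
t=1 i1,i2:blt or ; 2-wide
t=2 i3:ld ; no-port MEM/MEM
t=3 i4,i5:ld add ; 2-wide
t=4 i6:xor ; RAW+WAW r3
t=5 i7:and ; RAW r3
t=6 i8,i9:st sll ; 2-wide

ISSUED = 6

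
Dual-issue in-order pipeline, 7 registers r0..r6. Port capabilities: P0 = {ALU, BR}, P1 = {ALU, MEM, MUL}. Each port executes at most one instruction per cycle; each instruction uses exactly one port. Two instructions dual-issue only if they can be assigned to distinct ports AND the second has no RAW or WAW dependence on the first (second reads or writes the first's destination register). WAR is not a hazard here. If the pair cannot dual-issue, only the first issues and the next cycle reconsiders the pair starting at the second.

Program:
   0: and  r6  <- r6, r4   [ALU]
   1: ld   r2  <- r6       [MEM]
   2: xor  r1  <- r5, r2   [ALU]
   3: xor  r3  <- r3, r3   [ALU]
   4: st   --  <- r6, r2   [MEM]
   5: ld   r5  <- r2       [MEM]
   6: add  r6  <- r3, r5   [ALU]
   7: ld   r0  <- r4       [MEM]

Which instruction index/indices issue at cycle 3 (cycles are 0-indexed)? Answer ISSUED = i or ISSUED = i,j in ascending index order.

ISSUED = 4

c0: i0 and.ALU  RAW r6
c1: i1 ld.MEM  RAW r2
c2: i2+i3 xor.ALU/xor.ALU  dual
c3: i4 st.MEM  no-port MEM/MEM
c4: i5 ld.MEM  RAW r5
c5: i6+i7 add.ALU/ld.MEM  dual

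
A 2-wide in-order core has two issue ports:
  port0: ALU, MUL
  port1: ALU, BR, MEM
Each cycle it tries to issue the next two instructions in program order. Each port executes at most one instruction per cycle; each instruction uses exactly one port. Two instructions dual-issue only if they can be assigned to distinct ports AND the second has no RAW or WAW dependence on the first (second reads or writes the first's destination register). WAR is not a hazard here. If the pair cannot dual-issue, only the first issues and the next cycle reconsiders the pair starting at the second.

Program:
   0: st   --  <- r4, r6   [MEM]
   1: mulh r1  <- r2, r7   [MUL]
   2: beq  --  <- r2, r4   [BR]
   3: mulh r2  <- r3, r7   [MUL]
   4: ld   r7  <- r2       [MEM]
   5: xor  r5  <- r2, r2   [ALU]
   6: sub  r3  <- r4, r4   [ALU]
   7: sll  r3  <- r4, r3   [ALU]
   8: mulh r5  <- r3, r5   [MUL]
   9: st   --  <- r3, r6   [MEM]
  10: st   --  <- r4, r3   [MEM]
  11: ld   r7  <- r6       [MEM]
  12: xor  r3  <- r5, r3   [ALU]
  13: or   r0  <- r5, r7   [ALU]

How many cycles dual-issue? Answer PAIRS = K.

PAIRS = 5

#0 head=0: st mulh i0&i1 pair
#1 head=2: beq mulh i2&i3 pair
#2 head=4: ld xor i4&i5 pair
#3 head=6: sub i6 RAW+WAW r3
#4 head=7: sll i7 RAW r3
#5 head=8: mulh st i8&i9 pair
#6 head=10: st i10 no-port MEM/MEM
#7 head=11: ld xor i11&i12 pair
#8 head=13: or i13 tail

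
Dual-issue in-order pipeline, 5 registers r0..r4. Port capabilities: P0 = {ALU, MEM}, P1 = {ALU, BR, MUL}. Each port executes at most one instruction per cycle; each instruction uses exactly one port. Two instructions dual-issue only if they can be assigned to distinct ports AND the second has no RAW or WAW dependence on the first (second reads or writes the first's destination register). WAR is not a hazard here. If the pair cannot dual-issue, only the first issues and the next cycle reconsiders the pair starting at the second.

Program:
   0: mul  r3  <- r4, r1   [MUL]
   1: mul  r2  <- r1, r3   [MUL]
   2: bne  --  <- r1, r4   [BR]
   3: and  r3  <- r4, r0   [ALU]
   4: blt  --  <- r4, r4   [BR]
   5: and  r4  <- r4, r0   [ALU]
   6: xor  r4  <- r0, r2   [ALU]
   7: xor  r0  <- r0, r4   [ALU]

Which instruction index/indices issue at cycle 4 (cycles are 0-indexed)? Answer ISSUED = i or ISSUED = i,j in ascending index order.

[0] i0  mul  -- no-port MUL/MUL
[1] i1  mul  -- no-port MUL/BR
[2] i2&i3  bne and  -- dual
[3] i4&i5  blt and  -- dual
[4] i6  xor  -- RAW r4
[5] i7  xor  -- tail

ISSUED = 6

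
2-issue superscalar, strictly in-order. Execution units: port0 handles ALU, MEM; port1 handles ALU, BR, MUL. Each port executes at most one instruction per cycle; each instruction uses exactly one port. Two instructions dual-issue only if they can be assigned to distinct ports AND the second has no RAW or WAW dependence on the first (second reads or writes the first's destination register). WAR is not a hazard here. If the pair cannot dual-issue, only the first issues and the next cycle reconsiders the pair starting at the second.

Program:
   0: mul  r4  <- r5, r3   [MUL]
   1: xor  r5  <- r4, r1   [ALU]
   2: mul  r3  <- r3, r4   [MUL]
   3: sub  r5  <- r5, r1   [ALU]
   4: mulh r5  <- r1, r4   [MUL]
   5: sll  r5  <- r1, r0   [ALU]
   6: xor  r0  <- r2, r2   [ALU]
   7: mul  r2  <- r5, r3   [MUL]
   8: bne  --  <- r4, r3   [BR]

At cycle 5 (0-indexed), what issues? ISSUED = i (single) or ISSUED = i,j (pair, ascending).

t=0 i0:mul.MUL ; RAW r4
t=1 i1+i2:xor.ALU;mul.MUL ; dual
t=2 i3:sub.ALU ; WAW r5
t=3 i4:mulh.MUL ; WAW r5
t=4 i5+i6:sll.ALU;xor.ALU ; dual
t=5 i7:mul.MUL ; no-port MUL/BR
t=6 i8:bne.BR ; tail

ISSUED = 7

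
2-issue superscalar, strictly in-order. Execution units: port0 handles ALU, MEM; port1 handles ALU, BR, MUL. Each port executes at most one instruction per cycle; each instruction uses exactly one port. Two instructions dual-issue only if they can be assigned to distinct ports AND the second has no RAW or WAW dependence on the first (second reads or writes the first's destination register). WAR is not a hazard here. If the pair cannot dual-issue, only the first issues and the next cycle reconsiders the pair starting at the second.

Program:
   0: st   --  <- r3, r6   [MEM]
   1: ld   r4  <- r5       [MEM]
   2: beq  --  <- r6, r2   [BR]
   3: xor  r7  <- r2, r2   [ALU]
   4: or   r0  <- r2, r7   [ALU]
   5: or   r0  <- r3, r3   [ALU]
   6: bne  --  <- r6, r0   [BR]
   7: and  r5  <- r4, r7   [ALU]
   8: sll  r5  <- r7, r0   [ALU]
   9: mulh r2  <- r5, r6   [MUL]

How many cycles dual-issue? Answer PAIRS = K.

PAIRS = 2

t=0 i0:st ; no-port MEM/MEM
t=1 i1,i2:ld;beq ; 2-wide
t=2 i3:xor ; RAW r7
t=3 i4:or ; WAW r0
t=4 i5:or ; RAW r0
t=5 i6,i7:bne;and ; 2-wide
t=6 i8:sll ; RAW r5
t=7 i9:mulh ; tail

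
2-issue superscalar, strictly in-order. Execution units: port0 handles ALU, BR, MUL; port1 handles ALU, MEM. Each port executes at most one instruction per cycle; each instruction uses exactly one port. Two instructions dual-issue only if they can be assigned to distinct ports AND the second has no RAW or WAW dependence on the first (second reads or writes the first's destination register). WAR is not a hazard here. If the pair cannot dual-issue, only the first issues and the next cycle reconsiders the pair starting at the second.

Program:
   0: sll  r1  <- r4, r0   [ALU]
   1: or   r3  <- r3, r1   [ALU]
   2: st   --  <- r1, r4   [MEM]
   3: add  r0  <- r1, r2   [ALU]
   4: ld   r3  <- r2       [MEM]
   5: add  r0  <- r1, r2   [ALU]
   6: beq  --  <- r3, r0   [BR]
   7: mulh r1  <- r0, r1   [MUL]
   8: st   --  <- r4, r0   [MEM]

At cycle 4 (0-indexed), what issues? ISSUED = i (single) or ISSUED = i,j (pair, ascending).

c0: i0 sll  RAW r1
c1: i1/i2 or;st  dual
c2: i3/i4 add;ld  dual
c3: i5 add  RAW r0
c4: i6 beq  no-port BR/MUL
c5: i7/i8 mulh;st  dual

ISSUED = 6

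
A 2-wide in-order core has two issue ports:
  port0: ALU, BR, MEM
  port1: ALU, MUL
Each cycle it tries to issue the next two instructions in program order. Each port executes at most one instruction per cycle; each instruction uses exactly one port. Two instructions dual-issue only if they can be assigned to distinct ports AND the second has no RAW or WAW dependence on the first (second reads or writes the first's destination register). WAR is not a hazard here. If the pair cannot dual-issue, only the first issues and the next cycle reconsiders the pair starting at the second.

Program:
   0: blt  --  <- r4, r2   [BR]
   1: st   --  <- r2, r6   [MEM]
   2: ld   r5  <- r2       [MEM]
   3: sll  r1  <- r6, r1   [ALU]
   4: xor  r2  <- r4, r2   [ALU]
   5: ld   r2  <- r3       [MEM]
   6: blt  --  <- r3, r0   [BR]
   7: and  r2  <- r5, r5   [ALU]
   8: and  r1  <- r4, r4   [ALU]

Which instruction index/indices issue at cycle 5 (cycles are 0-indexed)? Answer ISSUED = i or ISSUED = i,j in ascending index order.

ISSUED = 6,7

t=0 i0:blt ; no-port BR/MEM
t=1 i1:st ; no-port MEM/MEM
t=2 i2+i3:ld/sll ; pair
t=3 i4:xor ; WAW r2
t=4 i5:ld ; no-port MEM/BR
t=5 i6+i7:blt/and ; pair
t=6 i8:and ; tail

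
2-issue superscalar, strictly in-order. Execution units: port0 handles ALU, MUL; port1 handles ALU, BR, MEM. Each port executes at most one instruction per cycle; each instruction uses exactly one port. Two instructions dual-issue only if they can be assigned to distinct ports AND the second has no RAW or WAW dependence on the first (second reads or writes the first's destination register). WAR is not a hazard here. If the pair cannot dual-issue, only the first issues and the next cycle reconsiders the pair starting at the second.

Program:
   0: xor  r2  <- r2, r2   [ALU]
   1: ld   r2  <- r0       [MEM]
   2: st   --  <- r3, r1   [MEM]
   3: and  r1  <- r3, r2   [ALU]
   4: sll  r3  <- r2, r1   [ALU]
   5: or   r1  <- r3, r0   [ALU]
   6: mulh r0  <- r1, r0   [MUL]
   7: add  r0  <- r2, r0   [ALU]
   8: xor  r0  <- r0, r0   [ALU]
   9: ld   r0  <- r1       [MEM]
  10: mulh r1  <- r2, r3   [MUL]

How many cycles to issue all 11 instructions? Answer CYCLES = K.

CYCLES = 9

[0] i0  xor  -- WAW r2
[1] i1  ld  -- no-port MEM/MEM
[2] i2,i3  st+and  -- dual
[3] i4  sll  -- RAW r3
[4] i5  or  -- RAW r1
[5] i6  mulh  -- RAW+WAW r0
[6] i7  add  -- RAW+WAW r0
[7] i8  xor  -- WAW r0
[8] i9,i10  ld+mulh  -- dual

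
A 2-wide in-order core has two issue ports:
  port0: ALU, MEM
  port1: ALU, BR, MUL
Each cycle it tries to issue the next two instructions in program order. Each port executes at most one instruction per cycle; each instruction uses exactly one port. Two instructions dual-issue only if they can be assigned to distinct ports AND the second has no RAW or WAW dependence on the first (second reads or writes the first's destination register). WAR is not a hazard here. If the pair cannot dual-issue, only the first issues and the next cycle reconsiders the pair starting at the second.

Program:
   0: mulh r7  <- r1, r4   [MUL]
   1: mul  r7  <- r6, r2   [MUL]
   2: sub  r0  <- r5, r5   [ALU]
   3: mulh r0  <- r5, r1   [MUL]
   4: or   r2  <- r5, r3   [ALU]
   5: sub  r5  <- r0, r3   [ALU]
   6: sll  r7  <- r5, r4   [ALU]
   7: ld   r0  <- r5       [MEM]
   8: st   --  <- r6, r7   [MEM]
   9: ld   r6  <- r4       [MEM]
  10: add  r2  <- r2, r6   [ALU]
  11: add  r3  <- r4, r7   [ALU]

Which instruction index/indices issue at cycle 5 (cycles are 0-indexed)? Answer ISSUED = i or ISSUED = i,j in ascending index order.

  cy0 -> i0 (mulh.MUL) no-port MUL/MUL
  cy1 -> i1&i2 (mul.MUL sub.ALU) 2-wide
  cy2 -> i3&i4 (mulh.MUL or.ALU) 2-wide
  cy3 -> i5 (sub.ALU) RAW r5
  cy4 -> i6&i7 (sll.ALU ld.MEM) 2-wide
  cy5 -> i8 (st.MEM) no-port MEM/MEM
  cy6 -> i9 (ld.MEM) RAW r6
  cy7 -> i10&i11 (add.ALU add.ALU) 2-wide

ISSUED = 8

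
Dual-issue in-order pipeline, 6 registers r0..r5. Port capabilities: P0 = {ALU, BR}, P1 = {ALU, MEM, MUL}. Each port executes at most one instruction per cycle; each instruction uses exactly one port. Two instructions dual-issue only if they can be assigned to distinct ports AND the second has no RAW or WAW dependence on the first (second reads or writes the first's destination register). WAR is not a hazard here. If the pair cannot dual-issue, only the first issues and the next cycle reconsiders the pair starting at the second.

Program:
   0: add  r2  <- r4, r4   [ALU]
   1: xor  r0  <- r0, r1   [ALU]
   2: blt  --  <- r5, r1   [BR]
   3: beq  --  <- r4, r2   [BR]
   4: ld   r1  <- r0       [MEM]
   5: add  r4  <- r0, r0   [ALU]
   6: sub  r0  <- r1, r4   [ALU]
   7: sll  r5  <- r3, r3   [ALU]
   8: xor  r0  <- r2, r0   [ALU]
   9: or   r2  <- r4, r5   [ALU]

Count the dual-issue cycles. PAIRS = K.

#0 head=0: add.ALU xor.ALU i0+i1 2-wide
#1 head=2: blt.BR i2 no-port BR/BR
#2 head=3: beq.BR ld.MEM i3+i4 2-wide
#3 head=5: add.ALU i5 RAW r4
#4 head=6: sub.ALU sll.ALU i6+i7 2-wide
#5 head=8: xor.ALU or.ALU i8+i9 2-wide

PAIRS = 4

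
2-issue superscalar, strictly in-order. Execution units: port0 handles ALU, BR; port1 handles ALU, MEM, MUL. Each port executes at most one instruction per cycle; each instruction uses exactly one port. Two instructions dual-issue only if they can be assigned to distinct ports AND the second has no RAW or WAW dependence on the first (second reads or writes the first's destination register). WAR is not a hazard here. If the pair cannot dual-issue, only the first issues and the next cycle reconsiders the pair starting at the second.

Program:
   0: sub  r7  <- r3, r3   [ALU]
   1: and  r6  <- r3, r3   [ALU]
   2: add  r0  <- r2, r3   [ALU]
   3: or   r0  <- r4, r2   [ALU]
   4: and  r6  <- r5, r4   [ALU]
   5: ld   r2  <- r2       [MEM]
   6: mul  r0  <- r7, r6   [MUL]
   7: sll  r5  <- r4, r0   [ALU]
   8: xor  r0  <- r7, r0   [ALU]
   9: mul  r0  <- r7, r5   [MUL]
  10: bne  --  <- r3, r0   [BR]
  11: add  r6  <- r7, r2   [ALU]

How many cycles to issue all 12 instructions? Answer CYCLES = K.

#0 head=0: sub/and i0/i1 dual
#1 head=2: add i2 WAW r0
#2 head=3: or/and i3/i4 dual
#3 head=5: ld i5 no-port MEM/MUL
#4 head=6: mul i6 RAW r0
#5 head=7: sll/xor i7/i8 dual
#6 head=9: mul i9 RAW r0
#7 head=10: bne/add i10/i11 dual

CYCLES = 8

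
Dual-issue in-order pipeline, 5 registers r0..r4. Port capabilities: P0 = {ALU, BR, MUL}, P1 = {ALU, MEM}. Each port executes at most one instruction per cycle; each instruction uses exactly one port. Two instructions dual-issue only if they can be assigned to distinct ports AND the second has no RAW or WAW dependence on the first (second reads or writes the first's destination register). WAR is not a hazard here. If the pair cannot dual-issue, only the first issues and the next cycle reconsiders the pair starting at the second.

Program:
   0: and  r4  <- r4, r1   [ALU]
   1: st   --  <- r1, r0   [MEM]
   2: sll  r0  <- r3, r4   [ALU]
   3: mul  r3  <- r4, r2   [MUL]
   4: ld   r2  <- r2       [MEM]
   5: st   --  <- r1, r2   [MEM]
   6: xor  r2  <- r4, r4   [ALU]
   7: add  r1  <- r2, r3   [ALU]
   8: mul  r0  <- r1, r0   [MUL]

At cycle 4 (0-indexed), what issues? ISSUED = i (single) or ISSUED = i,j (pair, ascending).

t=0 i0,i1:and.ALU st.MEM ; 2-wide
t=1 i2,i3:sll.ALU mul.MUL ; 2-wide
t=2 i4:ld.MEM ; no-port MEM/MEM
t=3 i5,i6:st.MEM xor.ALU ; 2-wide
t=4 i7:add.ALU ; RAW r1
t=5 i8:mul.MUL ; tail

ISSUED = 7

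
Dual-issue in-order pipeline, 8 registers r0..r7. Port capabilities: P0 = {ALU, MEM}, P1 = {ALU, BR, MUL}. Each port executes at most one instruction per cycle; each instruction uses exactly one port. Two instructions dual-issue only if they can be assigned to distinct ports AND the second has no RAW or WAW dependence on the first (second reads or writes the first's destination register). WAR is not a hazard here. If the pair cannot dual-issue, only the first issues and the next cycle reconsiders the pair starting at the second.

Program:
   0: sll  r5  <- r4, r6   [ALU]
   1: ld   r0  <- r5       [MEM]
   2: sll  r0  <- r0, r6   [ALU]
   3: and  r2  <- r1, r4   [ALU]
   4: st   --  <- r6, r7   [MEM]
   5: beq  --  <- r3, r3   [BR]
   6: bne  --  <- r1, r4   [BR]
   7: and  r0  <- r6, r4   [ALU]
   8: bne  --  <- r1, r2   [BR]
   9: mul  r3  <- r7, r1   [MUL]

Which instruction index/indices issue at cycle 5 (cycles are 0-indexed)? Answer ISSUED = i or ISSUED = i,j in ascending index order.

ISSUED = 8

0. sll @i0  | RAW r5
1. ld @i1  | RAW+WAW r0
2. sll;and @i2,i3  | 2-wide
3. st;beq @i4,i5  | 2-wide
4. bne;and @i6,i7  | 2-wide
5. bne @i8  | no-port BR/MUL
6. mul @i9  | tail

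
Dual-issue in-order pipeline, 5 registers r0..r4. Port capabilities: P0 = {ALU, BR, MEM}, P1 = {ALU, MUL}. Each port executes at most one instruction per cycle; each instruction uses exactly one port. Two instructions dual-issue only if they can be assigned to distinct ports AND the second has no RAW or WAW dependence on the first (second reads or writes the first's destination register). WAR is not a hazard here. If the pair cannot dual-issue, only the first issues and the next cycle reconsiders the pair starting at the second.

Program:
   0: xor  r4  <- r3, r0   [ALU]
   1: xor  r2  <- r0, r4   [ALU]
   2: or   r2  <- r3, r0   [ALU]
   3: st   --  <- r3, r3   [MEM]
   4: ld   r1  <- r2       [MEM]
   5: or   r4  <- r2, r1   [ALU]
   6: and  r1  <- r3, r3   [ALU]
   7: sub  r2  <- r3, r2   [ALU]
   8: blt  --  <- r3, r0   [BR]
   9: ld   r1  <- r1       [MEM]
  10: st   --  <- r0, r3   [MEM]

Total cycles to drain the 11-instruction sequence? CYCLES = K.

CYCLES = 8

[0] i0  xor.ALU  -- RAW r4
[1] i1  xor.ALU  -- WAW r2
[2] i2/i3  or.ALU st.MEM  -- 2-wide
[3] i4  ld.MEM  -- RAW r1
[4] i5/i6  or.ALU and.ALU  -- 2-wide
[5] i7/i8  sub.ALU blt.BR  -- 2-wide
[6] i9  ld.MEM  -- no-port MEM/MEM
[7] i10  st.MEM  -- tail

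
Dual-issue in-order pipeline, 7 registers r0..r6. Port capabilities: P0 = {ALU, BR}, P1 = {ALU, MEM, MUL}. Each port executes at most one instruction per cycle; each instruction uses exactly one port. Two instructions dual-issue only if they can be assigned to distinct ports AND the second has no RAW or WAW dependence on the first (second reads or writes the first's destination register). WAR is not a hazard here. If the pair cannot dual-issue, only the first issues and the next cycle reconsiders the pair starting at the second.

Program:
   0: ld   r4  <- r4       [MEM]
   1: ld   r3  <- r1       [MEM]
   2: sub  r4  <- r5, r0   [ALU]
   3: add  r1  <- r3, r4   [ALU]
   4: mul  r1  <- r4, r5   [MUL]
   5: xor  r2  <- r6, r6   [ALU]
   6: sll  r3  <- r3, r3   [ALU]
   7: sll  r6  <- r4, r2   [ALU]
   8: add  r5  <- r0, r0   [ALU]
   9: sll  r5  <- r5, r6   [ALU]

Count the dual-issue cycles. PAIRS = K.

PAIRS = 3

  cy0 -> i0 (ld.MEM) no-port MEM/MEM
  cy1 -> i1&i2 (ld.MEM sub.ALU) pair
  cy2 -> i3 (add.ALU) WAW r1
  cy3 -> i4&i5 (mul.MUL xor.ALU) pair
  cy4 -> i6&i7 (sll.ALU sll.ALU) pair
  cy5 -> i8 (add.ALU) RAW+WAW r5
  cy6 -> i9 (sll.ALU) tail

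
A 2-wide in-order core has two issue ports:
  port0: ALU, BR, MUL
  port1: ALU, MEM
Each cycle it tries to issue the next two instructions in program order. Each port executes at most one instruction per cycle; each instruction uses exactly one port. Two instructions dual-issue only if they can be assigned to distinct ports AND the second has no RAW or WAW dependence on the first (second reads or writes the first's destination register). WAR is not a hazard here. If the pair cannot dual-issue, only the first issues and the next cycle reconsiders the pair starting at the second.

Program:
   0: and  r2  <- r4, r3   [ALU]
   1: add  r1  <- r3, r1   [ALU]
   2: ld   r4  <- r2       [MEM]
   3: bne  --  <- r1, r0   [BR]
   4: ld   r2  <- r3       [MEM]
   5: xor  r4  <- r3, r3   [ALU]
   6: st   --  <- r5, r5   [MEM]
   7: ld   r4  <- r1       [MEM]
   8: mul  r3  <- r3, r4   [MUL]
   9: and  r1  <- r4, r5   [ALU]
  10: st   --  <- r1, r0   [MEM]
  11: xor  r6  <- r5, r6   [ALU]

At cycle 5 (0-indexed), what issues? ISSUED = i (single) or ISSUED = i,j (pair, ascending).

  cy0 -> i0,i1 (and.ALU+add.ALU) dual
  cy1 -> i2,i3 (ld.MEM+bne.BR) dual
  cy2 -> i4,i5 (ld.MEM+xor.ALU) dual
  cy3 -> i6 (st.MEM) no-port MEM/MEM
  cy4 -> i7 (ld.MEM) RAW r4
  cy5 -> i8,i9 (mul.MUL+and.ALU) dual
  cy6 -> i10,i11 (st.MEM+xor.ALU) dual

ISSUED = 8,9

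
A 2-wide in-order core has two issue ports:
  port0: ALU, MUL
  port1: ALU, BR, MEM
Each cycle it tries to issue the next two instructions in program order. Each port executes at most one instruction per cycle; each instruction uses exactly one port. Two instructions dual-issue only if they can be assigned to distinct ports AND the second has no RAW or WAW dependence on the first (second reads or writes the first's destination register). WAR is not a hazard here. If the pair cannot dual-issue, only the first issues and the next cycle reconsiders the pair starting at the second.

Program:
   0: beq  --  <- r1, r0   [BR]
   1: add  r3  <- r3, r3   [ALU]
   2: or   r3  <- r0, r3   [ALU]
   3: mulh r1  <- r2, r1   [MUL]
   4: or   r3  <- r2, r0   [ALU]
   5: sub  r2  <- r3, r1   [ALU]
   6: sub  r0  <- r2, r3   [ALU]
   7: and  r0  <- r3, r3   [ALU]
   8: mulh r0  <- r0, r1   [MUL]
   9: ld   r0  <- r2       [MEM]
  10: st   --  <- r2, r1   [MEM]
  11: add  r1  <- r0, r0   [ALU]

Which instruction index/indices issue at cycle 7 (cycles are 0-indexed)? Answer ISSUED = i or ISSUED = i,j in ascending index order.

ISSUED = 9

t=0 i0+i1:beq+add ; dual
t=1 i2+i3:or+mulh ; dual
t=2 i4:or ; RAW r3
t=3 i5:sub ; RAW r2
t=4 i6:sub ; WAW r0
t=5 i7:and ; RAW+WAW r0
t=6 i8:mulh ; WAW r0
t=7 i9:ld ; no-port MEM/MEM
t=8 i10+i11:st+add ; dual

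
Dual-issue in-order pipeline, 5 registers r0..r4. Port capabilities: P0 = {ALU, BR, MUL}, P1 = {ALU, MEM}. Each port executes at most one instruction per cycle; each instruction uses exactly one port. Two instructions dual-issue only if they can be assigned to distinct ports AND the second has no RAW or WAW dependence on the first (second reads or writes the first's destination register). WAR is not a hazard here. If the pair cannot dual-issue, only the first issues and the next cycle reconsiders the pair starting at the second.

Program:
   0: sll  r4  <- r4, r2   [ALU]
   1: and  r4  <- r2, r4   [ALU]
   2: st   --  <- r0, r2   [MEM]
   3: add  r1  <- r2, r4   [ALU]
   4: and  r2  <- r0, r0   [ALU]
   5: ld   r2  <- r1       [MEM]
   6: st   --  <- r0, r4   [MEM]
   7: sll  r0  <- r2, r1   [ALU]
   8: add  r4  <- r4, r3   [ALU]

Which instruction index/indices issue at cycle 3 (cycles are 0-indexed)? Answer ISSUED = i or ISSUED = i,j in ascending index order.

ISSUED = 5

c0: i0 sll.ALU  RAW+WAW r4
c1: i1+i2 and.ALU/st.MEM  2-wide
c2: i3+i4 add.ALU/and.ALU  2-wide
c3: i5 ld.MEM  no-port MEM/MEM
c4: i6+i7 st.MEM/sll.ALU  2-wide
c5: i8 add.ALU  tail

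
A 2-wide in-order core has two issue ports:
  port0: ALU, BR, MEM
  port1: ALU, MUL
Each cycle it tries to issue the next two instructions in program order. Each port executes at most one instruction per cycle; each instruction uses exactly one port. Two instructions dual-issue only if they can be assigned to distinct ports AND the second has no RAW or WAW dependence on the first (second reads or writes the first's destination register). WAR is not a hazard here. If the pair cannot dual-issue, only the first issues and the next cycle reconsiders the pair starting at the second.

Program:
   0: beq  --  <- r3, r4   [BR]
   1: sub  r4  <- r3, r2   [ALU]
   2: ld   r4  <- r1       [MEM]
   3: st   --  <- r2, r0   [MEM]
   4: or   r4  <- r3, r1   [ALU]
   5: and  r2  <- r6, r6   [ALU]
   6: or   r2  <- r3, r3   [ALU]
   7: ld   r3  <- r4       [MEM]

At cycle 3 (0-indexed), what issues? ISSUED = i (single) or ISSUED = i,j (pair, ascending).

ISSUED = 5

t=0 i0&i1:beq;sub ; 2-wide
t=1 i2:ld ; no-port MEM/MEM
t=2 i3&i4:st;or ; 2-wide
t=3 i5:and ; WAW r2
t=4 i6&i7:or;ld ; 2-wide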